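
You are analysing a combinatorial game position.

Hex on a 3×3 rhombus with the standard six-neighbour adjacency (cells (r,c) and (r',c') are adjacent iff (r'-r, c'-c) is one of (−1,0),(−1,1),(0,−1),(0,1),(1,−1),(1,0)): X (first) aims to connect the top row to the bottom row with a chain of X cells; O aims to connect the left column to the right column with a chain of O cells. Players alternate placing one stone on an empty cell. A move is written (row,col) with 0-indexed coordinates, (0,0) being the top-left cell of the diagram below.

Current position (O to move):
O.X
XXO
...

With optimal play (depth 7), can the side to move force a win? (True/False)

O winning at [O.X/XXO/...]: False

ply 1, O at O.X/XXO/... | (0,1)=-1→OOX/XXO/...*; (2,0)=-1→O.X/XXO/O..; (2,1)=-1→O.X/XXO/.O.; (2,2)=-1→O.X/XXO/..O
ply 2, X at OOX/XXO/... | (2,0)=+1→OOX/XXO/X..*; (2,1)=+1→OOX/XXO/.X.; (2,2)=+1→OOX/XXO/..X
ply 3: OOX/XXO/X.. is terminal -1 (O); from O.X/XXO/... depth 7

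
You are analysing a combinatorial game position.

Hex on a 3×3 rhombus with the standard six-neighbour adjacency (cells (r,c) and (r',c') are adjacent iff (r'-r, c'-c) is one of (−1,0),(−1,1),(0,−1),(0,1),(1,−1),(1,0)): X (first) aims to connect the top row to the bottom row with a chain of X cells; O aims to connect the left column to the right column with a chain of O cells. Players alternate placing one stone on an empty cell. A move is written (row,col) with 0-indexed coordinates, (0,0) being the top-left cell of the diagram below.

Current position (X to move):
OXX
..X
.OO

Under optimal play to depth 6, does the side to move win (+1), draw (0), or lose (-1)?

ply 1, X at OXX/..X/.OO | (1,0)=-1→OXX/X.X/.OO; (1,1)=-1→OXX/.XX/.OO; (2,0)=+1→OXX/..X/XOO*
ply 2, O at OXX/..X/XOO | (1,0)=-1→OXX/O.X/XOO*; (1,1)=-1→OXX/.OX/XOO
ply 3, X at OXX/O.X/XOO | (1,1)=+1→OXX/OXX/XOO*
ply 4: OXX/OXX/XOO is terminal -1 (O); from OXX/..X/.OO depth 6

value(OXX/..X/.OO, X) = +1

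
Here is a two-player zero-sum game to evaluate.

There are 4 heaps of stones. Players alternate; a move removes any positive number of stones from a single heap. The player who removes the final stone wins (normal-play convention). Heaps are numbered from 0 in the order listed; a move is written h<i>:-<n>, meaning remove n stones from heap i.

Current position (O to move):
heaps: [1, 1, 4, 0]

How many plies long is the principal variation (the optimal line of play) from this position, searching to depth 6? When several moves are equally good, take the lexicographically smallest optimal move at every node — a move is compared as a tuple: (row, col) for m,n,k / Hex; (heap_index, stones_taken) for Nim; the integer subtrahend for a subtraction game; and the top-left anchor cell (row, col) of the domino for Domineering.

p1 O@[(1,1,4,0)]: h0:-1[(0,1,4,0)]-1 h1:-1[(1,0,4,0)]-1 h2:-1[(1,1,3,0)]-1 h2:-2[(1,1,2,0)]-1 h2:-3[(1,1,1,0)]-1 h2:-4[(1,1,0,0)]+1*
p2 X@[(1,1,0,0)]: h0:-1[(0,1,0,0)]-1* h1:-1[(1,0,0,0)]-1
p3 O@[(0,1,0,0)]: h1:-1[(0,0,0,0)]+1*
p4 X@[(0,0,0,0)] terminal -1; root [(1,1,4,0)] d6

PV length from [(1,1,4,0)]: 3 plies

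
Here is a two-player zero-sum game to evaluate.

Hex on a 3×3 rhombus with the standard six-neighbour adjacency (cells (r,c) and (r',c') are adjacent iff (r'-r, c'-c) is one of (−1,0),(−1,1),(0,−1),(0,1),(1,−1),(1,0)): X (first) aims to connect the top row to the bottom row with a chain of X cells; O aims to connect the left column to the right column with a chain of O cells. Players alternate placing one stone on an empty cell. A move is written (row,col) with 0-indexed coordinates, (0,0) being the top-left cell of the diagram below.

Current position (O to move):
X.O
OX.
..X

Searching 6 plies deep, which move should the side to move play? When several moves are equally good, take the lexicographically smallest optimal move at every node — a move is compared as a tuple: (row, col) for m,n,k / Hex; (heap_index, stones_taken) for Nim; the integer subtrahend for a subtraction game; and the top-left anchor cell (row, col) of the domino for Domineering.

O's best at [X.O/OX./..X]: (0,1)

p1 O@[X.O/OX./..X]: (0,1)[XOO/OX./..X]+1* (1,2)[X.O/OXO/..X]-1 (2,0)[X.O/OX./O.X]-1 (2,1)[X.O/OX./.OX]-1
p2 X@[XOO/OX./..X] terminal -1; root [X.O/OX./..X] d6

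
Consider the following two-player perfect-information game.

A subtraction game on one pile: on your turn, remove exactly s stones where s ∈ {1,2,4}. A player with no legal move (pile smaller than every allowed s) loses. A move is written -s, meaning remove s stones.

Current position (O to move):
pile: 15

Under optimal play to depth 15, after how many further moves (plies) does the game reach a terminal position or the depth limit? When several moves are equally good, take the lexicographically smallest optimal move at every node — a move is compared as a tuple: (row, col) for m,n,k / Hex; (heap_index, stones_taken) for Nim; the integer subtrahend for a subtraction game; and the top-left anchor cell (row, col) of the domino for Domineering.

[15] O move#1: -1:-1/14*, -2:-1/13, -4:-1/11
[14] X move#2: -1:-1/13, -2:+1/12*, -4:-1/10
[12] O move#3: -1:-1/11*, -2:-1/10, -4:-1/8
[11] X move#4: -1:-1/10, -2:+1/9*, -4:-1/7
[9] O move#5: -1:-1/8*, -2:-1/7, -4:-1/5
[8] X move#6: -1:-1/7, -2:+1/6*, -4:-1/4
[6] O move#7: -1:-1/5*, -2:-1/4, -4:-1/2
[5] X move#8: -1:-1/4, -2:+1/3*, -4:-1/1
[3] O move#9: -1:-1/2*, -2:-1/1
[2] X move#10: -1:-1/1, -2:+1/0*
[0] end (terminal -1, O#11); searched 15 to 15

PV length from [15]: 10 plies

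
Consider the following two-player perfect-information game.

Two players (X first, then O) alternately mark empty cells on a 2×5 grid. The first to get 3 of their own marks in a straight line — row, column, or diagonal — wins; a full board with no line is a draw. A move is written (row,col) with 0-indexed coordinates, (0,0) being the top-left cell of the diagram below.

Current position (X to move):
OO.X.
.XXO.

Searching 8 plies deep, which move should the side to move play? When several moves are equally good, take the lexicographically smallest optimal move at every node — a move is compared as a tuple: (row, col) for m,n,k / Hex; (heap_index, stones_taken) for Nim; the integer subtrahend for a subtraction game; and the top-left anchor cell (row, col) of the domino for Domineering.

[OO.X./.XXO.] X move#1: (0,2):+1/OOXX./.XXO.*, (0,4):-1/OO.XX/.XXO., (1,0):+1/OO.X./XXXO., (1,4):-1/OO.X./.XXOX
[OOXX./.XXO.] O move#2: (0,4):-1/OOXXO/.XXO.*, (1,0):-1/OOXX./OXXO., (1,4):-1/OOXX./.XXOO
[OOXXO/.XXO.] X move#3: (1,0):+1/OOXXO/XXXO.*, (1,4):+0/OOXXO/.XXOX
[OOXXO/XXXO.] end (terminal -1, O#4); searched OO.X./.XXO. to 8

X's best at [OO.X./.XXO.]: (0,2)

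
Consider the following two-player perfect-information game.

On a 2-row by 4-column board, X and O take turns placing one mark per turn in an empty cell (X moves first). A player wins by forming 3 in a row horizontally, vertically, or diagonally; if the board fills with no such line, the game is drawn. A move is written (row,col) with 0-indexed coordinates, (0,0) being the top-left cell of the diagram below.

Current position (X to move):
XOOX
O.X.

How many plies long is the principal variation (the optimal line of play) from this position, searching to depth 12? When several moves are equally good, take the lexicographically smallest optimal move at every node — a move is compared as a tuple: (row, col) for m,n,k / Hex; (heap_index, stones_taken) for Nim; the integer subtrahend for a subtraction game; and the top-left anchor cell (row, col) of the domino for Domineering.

ply 1, X at XOOX/O.X. | (1,1)=+0→XOOX/OXX.*; (1,3)=+0→XOOX/O.XX
ply 2, O at XOOX/OXX. | (1,3)=+0→XOOX/OXXO*
ply 3: XOOX/OXXO is terminal +0 (X); from XOOX/O.X. depth 12

PV length from [XOOX/O.X.]: 2 plies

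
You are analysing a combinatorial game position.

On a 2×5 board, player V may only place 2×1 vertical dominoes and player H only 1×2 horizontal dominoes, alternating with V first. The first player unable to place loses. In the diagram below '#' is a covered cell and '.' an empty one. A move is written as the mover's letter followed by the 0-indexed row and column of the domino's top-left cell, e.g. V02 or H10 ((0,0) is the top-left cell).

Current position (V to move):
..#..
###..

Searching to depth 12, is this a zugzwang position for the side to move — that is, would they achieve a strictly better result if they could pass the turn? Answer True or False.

ply 1, V at ..#../###.. | V03=+1→..##./####.*; V04=+1→..#.#/###.#
ply 2, H at ..##./####. | H00=-1→####./####.*
ply 3, V at ####./####. | V04=+1→#####/#####*
ply 4: #####/##### is terminal -1 (H); from ..#../###.. depth 12
pass branch (H moves first from the same position):
  | ply 1, H at ..#../###.. | H00=-1→###../###..; H03=+1→..###/###..*; H13=+1→..#../#####
  | ply 2: ..###/###.. is terminal -1 (V); from ..#../###.. depth 12
V moving scores +1; V passing scores -1

zugzwang(..#../###.., V) = False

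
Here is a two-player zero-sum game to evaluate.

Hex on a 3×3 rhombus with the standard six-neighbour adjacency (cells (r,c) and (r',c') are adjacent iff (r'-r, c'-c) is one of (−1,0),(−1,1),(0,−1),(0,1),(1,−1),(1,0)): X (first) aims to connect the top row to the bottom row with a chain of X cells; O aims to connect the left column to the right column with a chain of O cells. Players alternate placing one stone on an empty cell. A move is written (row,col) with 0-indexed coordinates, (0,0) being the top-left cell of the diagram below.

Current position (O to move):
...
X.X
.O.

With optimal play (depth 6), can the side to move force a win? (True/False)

O winning at [.../X.X/.O.]: False

[.../X.X/.O.] O move#1: (0,0):-1/O../X.X/.O.*, (0,1):-1/.O./X.X/.O., (0,2):-1/..O/X.X/.O., (1,1):-1/.../XOX/.O., (2,0):-1/.../X.X/OO., (2,2):-1/.../X.X/.OO
[O../X.X/.O.] X move#2: (0,1):+1/OX./X.X/.O.*, (0,2):+1/O.X/X.X/.O., (1,1):+1/O../XXX/.O., (2,0):+1/O../X.X/XO., (2,2):+1/O../X.X/.OX
[OX./X.X/.O.] O move#3: (0,2):-1/OXO/X.X/.O.*, (1,1):-1/OX./XOX/.O., (2,0):-1/OX./X.X/OO., (2,2):-1/OX./X.X/.OO
[OXO/X.X/.O.] X move#4: (1,1):+1/OXO/XXX/.O.*, (2,0):+1/OXO/X.X/XO., (2,2):+1/OXO/X.X/.OX
[OXO/XXX/.O.] O move#5: (2,0):-1/OXO/XXX/OO.*, (2,2):-1/OXO/XXX/.OO
[OXO/XXX/OO.] X move#6: (2,2):+1/OXO/XXX/OOX*
[OXO/XXX/OOX] end (terminal -1, O#7); searched .../X.X/.O. to 6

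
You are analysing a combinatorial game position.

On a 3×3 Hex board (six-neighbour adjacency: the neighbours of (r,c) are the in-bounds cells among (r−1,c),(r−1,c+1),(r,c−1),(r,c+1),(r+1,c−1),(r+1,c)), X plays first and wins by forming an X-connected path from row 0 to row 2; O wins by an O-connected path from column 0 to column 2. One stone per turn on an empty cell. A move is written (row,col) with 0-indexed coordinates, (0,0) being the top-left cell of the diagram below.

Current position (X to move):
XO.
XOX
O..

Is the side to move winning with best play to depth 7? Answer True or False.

X winning at [XO./XOX/O..]: True

p1 X@[XO./XOX/O..]: (0,2)[XOX/XOX/O..]+1* (2,1)[XO./XOX/OX.]-1 (2,2)[XO./XOX/O.X]-1
p2 O@[XOX/XOX/O..]: (2,1)[XOX/XOX/OO.]-1* (2,2)[XOX/XOX/O.O]-1
p3 X@[XOX/XOX/OO.]: (2,2)[XOX/XOX/OOX]+1*
p4 O@[XOX/XOX/OOX] terminal -1; root [XO./XOX/O..] d7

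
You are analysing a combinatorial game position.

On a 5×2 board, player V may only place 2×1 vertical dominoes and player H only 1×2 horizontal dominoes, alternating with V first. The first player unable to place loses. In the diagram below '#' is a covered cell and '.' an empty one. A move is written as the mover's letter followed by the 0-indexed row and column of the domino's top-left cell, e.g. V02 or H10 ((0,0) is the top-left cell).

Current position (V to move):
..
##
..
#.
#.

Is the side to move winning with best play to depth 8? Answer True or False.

V winning at [../##/../#./#.]: False

[../##/../#./#.] V move#1: V21:-1/../##/.#/##/#.*, V31:-1/../##/../##/##
[../##/.#/##/#.] H move#2: H00:+1/##/##/.#/##/#.*
[##/##/.#/##/#.] end (terminal -1, V#3); searched ../##/../#./#. to 8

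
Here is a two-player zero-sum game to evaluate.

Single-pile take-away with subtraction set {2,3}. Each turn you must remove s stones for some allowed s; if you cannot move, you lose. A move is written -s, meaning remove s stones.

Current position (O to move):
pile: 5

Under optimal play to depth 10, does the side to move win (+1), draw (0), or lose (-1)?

[5] O move#1: -2:-1/3*, -3:-1/2
[3] X move#2: -2:+1/1*, -3:+1/0
[1] end (terminal -1, O#3); searched 5 to 10

value(5, O) = -1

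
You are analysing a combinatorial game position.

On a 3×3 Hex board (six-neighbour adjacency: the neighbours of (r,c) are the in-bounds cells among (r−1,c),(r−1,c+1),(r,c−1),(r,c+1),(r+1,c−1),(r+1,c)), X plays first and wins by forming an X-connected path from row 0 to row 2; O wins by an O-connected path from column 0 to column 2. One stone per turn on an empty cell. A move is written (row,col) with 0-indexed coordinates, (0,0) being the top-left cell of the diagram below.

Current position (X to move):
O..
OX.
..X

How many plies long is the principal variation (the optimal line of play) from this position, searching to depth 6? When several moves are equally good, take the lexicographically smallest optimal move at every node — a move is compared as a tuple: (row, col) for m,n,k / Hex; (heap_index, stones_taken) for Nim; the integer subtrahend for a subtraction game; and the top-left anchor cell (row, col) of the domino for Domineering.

PV length from [O../OX./..X]: 3 plies

ply 1, X at O../OX./..X | (0,1)=+1→OX./OX./..X*; (0,2)=+1→O.X/OX./..X; (1,2)=+1→O../OXX/..X; (2,0)=+1→O../OX./X.X; (2,1)=+1→O../OX./.XX
ply 2, O at OX./OX./..X | (0,2)=-1→OXO/OX./..X*; (1,2)=-1→OX./OXO/..X; (2,0)=-1→OX./OX./O.X; (2,1)=-1→OX./OX./.OX
ply 3, X at OXO/OX./..X | (1,2)=+1→OXO/OXX/..X*; (2,0)=+1→OXO/OX./X.X; (2,1)=+1→OXO/OX./.XX
ply 4: OXO/OXX/..X is terminal -1 (O); from O../OX./..X depth 6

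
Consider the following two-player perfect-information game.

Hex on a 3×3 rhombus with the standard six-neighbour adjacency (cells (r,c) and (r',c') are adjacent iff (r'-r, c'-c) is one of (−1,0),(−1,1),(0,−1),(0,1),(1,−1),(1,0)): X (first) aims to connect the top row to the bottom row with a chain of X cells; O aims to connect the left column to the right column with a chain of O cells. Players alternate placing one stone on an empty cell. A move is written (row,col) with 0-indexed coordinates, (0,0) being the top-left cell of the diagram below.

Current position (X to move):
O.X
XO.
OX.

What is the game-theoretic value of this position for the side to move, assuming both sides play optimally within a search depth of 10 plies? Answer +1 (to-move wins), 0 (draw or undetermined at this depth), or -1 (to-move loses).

value(O.X/XO./OX., X) = +1

ply 1, X at O.X/XO./OX. | (0,1)=-1→OXX/XO./OX.; (1,2)=+1→O.X/XOX/OX.*; (2,2)=-1→O.X/XO./OXX
ply 2: O.X/XOX/OX. is terminal -1 (O); from O.X/XO./OX. depth 10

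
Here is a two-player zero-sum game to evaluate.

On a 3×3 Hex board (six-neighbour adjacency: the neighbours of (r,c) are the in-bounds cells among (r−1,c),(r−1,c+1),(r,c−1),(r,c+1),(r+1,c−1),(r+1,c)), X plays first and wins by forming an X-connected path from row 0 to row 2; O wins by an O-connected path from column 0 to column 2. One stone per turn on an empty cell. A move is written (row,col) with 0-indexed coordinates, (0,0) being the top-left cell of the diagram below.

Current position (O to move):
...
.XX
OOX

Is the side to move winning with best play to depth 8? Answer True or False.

O winning at [.../.XX/OOX]: False

[.../.XX/OOX] O move#1: (0,0):-1/O../.XX/OOX*, (0,1):-1/.O./.XX/OOX, (0,2):-1/..O/.XX/OOX, (1,0):-1/.../OXX/OOX
[O../.XX/OOX] X move#2: (0,1):+1/OX./.XX/OOX*, (0,2):+1/O.X/.XX/OOX, (1,0):+1/O../XXX/OOX
[OX./.XX/OOX] end (terminal -1, O#3); searched .../.XX/OOX to 8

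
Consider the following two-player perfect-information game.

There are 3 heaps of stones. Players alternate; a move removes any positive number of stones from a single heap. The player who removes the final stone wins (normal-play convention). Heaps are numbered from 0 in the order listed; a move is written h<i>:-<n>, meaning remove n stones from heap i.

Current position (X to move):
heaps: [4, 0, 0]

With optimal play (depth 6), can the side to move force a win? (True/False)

[(4,0,0)] X move#1: h0:-1:-1/(3,0,0), h0:-2:-1/(2,0,0), h0:-3:-1/(1,0,0), h0:-4:+1/(0,0,0)*
[(0,0,0)] end (terminal -1, O#2); searched (4,0,0) to 6

X winning at [(4,0,0)]: True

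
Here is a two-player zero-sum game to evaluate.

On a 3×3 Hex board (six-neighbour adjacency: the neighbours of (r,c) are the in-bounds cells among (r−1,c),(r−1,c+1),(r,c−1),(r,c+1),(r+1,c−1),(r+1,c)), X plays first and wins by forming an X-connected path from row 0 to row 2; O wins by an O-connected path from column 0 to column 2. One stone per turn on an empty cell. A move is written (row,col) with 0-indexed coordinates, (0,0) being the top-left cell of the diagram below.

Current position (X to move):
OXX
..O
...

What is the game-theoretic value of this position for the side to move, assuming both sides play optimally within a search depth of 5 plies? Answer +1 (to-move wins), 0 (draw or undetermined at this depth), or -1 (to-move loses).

[OXX/..O/...] X move#1: (1,0):-1/OXX/X.O/..., (1,1):+1/OXX/.XO/...*, (2,0):+1/OXX/..O/X.., (2,1):-1/OXX/..O/.X., (2,2):-1/OXX/..O/..X
[OXX/.XO/...] O move#2: (1,0):-1/OXX/OXO/...*, (2,0):-1/OXX/.XO/O.., (2,1):-1/OXX/.XO/.O., (2,2):-1/OXX/.XO/..O
[OXX/OXO/...] X move#3: (2,0):+1/OXX/OXO/X..*, (2,1):+1/OXX/OXO/.X., (2,2):+1/OXX/OXO/..X
[OXX/OXO/X..] end (terminal -1, O#4); searched OXX/..O/... to 5

value(OXX/..O/..., X) = +1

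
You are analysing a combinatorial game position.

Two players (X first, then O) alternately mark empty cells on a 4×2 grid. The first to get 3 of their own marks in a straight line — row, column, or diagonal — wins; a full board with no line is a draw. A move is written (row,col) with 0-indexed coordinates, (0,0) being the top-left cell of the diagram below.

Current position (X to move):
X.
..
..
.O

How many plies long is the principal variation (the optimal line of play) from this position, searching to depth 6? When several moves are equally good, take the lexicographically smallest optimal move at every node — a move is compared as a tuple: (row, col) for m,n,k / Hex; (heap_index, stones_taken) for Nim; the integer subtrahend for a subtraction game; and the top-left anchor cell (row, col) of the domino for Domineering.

[X./../../.O] X move#1: (0,1):+0/XX/../../.O*, (1,0):+0/X./X./../.O, (1,1):+0/X./.X/../.O, (2,0):+0/X./../X./.O, (2,1):+0/X./../.X/.O, (3,0):+0/X./../../XO
[XX/../../.O] O move#2: (1,0):+0/XX/O./../.O*, (1,1):+0/XX/.O/../.O, (2,0):+0/XX/../O./.O, (2,1):+0/XX/../.O/.O, (3,0):+0/XX/../../OO
[XX/O./../.O] X move#3: (1,1):+0/XX/OX/../.O*, (2,0):+0/XX/O./X./.O, (2,1):+0/XX/O./.X/.O, (3,0):+0/XX/O./../XO
[XX/OX/../.O] O move#4: (2,0):-1/XX/OX/O./.O, (2,1):+0/XX/OX/.O/.O*, (3,0):-1/XX/OX/../OO
[XX/OX/.O/.O] X move#5: (2,0):+0/XX/OX/XO/.O*, (3,0):+0/XX/OX/.O/XO
[XX/OX/XO/.O] O move#6: (3,0):+0/XX/OX/XO/OO*
[XX/OX/XO/OO] end (terminal +0, X#7); searched X./../../.O to 6

PV length from [X./../../.O]: 6 plies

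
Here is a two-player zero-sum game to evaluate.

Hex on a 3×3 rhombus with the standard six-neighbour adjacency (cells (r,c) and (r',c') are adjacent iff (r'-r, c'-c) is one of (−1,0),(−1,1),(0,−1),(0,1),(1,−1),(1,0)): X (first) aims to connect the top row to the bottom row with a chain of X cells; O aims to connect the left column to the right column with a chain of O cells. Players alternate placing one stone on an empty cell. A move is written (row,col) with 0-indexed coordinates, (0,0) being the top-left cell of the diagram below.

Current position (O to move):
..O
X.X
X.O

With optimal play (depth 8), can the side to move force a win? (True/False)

[..O/X.X/X.O] O move#1: (0,0):-1/O.O/X.X/X.O*, (0,1):-1/.OO/X.X/X.O, (1,1):-1/..O/XOX/X.O, (2,1):-1/..O/X.X/XOO
[O.O/X.X/X.O] X move#2: (0,1):+1/OXO/X.X/X.O*, (1,1):-1/O.O/XXX/X.O, (2,1):-1/O.O/X.X/XXO
[OXO/X.X/X.O] end (terminal -1, O#3); searched ..O/X.X/X.O to 8

O winning at [..O/X.X/X.O]: False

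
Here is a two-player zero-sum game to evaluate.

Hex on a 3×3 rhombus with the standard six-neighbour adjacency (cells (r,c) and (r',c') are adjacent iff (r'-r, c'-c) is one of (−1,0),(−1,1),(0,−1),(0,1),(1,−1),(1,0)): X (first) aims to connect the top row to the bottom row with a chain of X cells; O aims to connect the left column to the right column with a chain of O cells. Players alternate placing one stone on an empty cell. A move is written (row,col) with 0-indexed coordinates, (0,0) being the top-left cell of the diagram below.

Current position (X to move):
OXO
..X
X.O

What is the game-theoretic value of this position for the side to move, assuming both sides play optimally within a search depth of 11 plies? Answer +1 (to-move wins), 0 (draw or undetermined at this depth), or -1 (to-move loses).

value(OXO/..X/X.O, X) = +1

ply 1, X at OXO/..X/X.O | (1,0)=+1→OXO/X.X/X.O*; (1,1)=+1→OXO/.XX/X.O; (2,1)=+1→OXO/..X/XXO
ply 2: OXO/X.X/X.O is terminal -1 (O); from OXO/..X/X.O depth 11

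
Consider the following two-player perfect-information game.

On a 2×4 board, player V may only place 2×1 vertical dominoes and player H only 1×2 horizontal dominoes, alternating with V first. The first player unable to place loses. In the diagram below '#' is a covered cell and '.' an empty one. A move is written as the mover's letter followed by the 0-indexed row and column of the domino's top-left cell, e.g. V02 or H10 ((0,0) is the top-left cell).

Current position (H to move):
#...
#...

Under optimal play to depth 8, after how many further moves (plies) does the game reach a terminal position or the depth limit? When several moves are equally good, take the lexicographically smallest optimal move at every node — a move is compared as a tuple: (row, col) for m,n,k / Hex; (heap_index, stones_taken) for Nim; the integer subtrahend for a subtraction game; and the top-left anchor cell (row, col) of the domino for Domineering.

PV length from [#.../#...]: 3 plies

p1 H@[#.../#...]: H01[###./#...]+1* H02[#.##/#...]+1 H11[#.../###.]+1 H12[#.../#.##]+1
p2 V@[###./#...]: V03[####/#..#]-1*
p3 H@[####/#..#]: H11[####/####]+1*
p4 V@[####/####] terminal -1; root [#.../#...] d8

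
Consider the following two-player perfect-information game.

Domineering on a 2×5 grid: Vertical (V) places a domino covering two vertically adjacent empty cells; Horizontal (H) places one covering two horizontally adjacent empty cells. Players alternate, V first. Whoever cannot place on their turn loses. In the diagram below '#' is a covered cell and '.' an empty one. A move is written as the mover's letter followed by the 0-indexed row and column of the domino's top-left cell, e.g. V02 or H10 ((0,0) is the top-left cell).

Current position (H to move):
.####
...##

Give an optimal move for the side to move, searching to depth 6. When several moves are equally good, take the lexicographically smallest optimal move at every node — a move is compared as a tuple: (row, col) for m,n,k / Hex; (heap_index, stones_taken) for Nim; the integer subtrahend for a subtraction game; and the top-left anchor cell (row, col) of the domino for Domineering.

ply 1, H at .####/...## | H10=+1→.####/##.##*; H11=-1→.####/.####
ply 2: .####/##.## is terminal -1 (V); from .####/...## depth 6

H's best at [.####/...##]: H10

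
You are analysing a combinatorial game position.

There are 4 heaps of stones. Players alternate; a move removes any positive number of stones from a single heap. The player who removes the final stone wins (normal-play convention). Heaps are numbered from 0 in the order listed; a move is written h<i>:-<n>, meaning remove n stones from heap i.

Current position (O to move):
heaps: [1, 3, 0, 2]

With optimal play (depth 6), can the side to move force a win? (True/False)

O winning at [(1,3,0,2)]: False

[(1,3,0,2)] O move#1: h0:-1:-1/(0,3,0,2)*, h1:-1:-1/(1,2,0,2), h1:-2:-1/(1,1,0,2), h1:-3:-1/(1,0,0,2), h3:-1:-1/(1,3,0,1), h3:-2:-1/(1,3,0,0)
[(0,3,0,2)] X move#2: h1:-1:+1/(0,2,0,2)*, h1:-2:-1/(0,1,0,2), h1:-3:-1/(0,0,0,2), h3:-1:-1/(0,3,0,1), h3:-2:-1/(0,3,0,0)
[(0,2,0,2)] O move#3: h1:-1:-1/(0,1,0,2)*, h1:-2:-1/(0,0,0,2), h3:-1:-1/(0,2,0,1), h3:-2:-1/(0,2,0,0)
[(0,1,0,2)] X move#4: h1:-1:-1/(0,0,0,2), h3:-1:+1/(0,1,0,1)*, h3:-2:-1/(0,1,0,0)
[(0,1,0,1)] O move#5: h1:-1:-1/(0,0,0,1)*, h3:-1:-1/(0,1,0,0)
[(0,0,0,1)] X move#6: h3:-1:+1/(0,0,0,0)*
[(0,0,0,0)] end (terminal -1, O#7); searched (1,3,0,2) to 6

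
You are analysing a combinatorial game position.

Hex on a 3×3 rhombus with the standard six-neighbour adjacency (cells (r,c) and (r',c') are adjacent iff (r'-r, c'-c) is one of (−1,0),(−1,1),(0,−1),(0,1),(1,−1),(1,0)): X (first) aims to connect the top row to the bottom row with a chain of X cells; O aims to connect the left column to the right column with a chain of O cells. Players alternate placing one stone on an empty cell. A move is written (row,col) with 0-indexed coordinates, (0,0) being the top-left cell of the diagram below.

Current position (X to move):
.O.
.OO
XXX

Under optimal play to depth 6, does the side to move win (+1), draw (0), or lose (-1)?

value(.O./.OO/XXX, X) = -1

p1 X@[.O./.OO/XXX]: (0,0)[XO./.OO/XXX]-1* (0,2)[.OX/.OO/XXX]-1 (1,0)[.O./XOO/XXX]-1
p2 O@[XO./.OO/XXX]: (0,2)[XOO/.OO/XXX]-1 (1,0)[XO./OOO/XXX]+1*
p3 X@[XO./OOO/XXX] terminal -1; root [.O./.OO/XXX] d6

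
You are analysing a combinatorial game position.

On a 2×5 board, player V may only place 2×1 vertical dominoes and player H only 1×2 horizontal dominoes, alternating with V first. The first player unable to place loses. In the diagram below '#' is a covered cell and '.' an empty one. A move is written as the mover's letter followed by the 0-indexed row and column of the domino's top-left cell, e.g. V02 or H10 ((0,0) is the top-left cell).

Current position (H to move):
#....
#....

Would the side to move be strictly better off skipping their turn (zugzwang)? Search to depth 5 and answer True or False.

p1 H@[#..../#....]: H01[###../#....]-1 H02[#.##./#....]+1* H03[#..##/#....]-1 H11[#..../###..]-1 H12[#..../#.##.]+1 H13[#..../#..##]-1
p2 V@[#.##./#....]: V01[####./##...]-1* V04[#.###/#...#]-1
p3 H@[####./##...]: H12[####./####.]-1 H13[####./##.##]+1*
p4 V@[####./##.##] terminal -1; root [#..../#....] d5
if H skipped the turn, V would face:
~ p1 V@[#..../#....]: V01[##.../##...]-1* V02[#.#../#.#..]-1 V03[#..#./#..#.]-1 V04[#...#/#...#]-1
~ p2 H@[##.../##...]: H02[####./##...]+1* H03[##.##/##...]+1 H12[##.../####.]+1 H13[##.../##.##]+1
~ p3 V@[####./##...]: V04[#####/##..#]-1*
~ p4 H@[#####/##..#]: H12[#####/#####]+1*
~ p5 V@[#####/#####] terminal -1; root [#..../#....] d5
compare (H): move=+1 vs pass=+1

zugzwang(#..../#...., H) = False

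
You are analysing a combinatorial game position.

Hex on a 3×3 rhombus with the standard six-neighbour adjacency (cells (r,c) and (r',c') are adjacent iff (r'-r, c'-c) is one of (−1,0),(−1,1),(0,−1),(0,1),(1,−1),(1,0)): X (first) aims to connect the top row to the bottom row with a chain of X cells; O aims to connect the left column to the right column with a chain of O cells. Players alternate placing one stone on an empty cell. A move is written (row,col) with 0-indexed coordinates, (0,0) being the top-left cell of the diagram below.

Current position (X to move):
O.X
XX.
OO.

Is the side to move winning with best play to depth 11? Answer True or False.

X winning at [O.X/XX./OO.]: False

[O.X/XX./OO.] X move#1: (0,1):-1/OXX/XX./OO.*, (1,2):-1/O.X/XXX/OO., (2,2):-1/O.X/XX./OOX
[OXX/XX./OO.] O move#2: (1,2):+1/OXX/XXO/OO.*, (2,2):+1/OXX/XX./OOO
[OXX/XXO/OO.] end (terminal -1, X#3); searched O.X/XX./OO. to 11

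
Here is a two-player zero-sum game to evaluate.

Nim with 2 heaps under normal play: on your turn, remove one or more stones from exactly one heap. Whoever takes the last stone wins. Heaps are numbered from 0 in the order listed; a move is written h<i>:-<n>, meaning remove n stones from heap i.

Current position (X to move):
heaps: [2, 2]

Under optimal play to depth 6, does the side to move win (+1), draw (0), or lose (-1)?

p1 X@[(2,2)]: h0:-1[(1,2)]-1* h0:-2[(0,2)]-1 h1:-1[(2,1)]-1 h1:-2[(2,0)]-1
p2 O@[(1,2)]: h0:-1[(0,2)]-1 h1:-1[(1,1)]+1* h1:-2[(1,0)]-1
p3 X@[(1,1)]: h0:-1[(0,1)]-1* h1:-1[(1,0)]-1
p4 O@[(0,1)]: h1:-1[(0,0)]+1*
p5 X@[(0,0)] terminal -1; root [(2,2)] d6

value((2,2), X) = -1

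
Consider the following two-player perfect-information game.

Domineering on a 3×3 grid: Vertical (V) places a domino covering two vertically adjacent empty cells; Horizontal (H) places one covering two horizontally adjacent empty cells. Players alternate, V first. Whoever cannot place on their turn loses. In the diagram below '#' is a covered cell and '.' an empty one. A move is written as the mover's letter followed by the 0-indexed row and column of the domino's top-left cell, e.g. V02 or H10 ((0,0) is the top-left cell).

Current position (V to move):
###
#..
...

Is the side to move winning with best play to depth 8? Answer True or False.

ply 1, V at ###/#../... | V11=+1→###/##./.#.*; V12=-1→###/#.#/..#
ply 2: ###/##./.#. is terminal -1 (H); from ###/#../... depth 8

V winning at [###/#../...]: True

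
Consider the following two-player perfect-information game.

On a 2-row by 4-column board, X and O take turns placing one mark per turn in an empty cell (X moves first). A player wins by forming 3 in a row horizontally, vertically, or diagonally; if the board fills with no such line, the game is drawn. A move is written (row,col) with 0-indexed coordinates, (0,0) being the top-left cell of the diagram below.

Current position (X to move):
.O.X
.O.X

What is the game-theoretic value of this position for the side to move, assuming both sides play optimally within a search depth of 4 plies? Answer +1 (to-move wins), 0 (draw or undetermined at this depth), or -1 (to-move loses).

ply 1, X at .O.X/.O.X | (0,0)=+0→XO.X/.O.X*; (0,2)=+0→.OXX/.O.X; (1,0)=+0→.O.X/XO.X; (1,2)=+0→.O.X/.OXX
ply 2, O at XO.X/.O.X | (0,2)=+0→XOOX/.O.X*; (1,0)=+0→XO.X/OO.X; (1,2)=+0→XO.X/.OOX
ply 3, X at XOOX/.O.X | (1,0)=+0→XOOX/XO.X*; (1,2)=+0→XOOX/.OXX
ply 4, O at XOOX/XO.X | (1,2)=+0→XOOX/XOOX*
ply 5: XOOX/XOOX is terminal +0 (X); from .O.X/.O.X depth 4

value(.O.X/.O.X, X) = 0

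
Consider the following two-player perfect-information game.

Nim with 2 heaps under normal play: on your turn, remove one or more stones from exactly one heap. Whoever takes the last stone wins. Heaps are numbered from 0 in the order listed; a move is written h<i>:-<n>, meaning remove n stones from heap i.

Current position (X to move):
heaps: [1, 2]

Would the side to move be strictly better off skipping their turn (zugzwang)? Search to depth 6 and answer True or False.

zugzwang((1,2), X) = False

p1 X@[(1,2)]: h0:-1[(0,2)]-1 h1:-1[(1,1)]+1* h1:-2[(1,0)]-1
p2 O@[(1,1)]: h0:-1[(0,1)]-1* h1:-1[(1,0)]-1
p3 X@[(0,1)]: h1:-1[(0,0)]+1*
p4 O@[(0,0)] terminal -1; root [(1,2)] d6
suppose X passes — search the same position with O to move:
pass> p1 O@[(1,2)]: h0:-1[(0,2)]-1 h1:-1[(1,1)]+1* h1:-2[(1,0)]-1
pass> p2 X@[(1,1)]: h0:-1[(0,1)]-1* h1:-1[(1,0)]-1
pass> p3 O@[(0,1)]: h1:-1[(0,0)]+1*
pass> p4 X@[(0,0)] terminal -1; root [(1,2)] d6
for X: play +1, pass -1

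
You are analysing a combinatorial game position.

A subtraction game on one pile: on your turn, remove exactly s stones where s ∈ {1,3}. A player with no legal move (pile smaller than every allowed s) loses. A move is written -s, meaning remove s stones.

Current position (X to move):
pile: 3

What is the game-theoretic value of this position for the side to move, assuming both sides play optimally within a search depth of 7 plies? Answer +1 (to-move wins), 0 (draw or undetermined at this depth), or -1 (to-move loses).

p1 X@[3]: -1[2]+1* -3[0]+1
p2 O@[2]: -1[1]-1*
p3 X@[1]: -1[0]+1*
p4 O@[0] terminal -1; root [3] d7

value(3, X) = +1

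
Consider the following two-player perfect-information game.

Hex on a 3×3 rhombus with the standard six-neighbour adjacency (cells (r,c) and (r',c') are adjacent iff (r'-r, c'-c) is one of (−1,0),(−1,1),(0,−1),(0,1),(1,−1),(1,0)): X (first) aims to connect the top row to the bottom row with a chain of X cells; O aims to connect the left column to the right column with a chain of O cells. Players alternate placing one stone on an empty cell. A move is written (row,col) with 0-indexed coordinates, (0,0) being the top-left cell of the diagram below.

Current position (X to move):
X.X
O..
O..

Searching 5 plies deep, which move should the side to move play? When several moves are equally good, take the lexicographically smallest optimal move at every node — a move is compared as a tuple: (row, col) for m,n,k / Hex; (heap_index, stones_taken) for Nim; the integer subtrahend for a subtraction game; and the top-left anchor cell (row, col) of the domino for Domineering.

X's best at [X.X/O../O..]: (1,2)

[X.X/O../O..] X move#1: (0,1):-1/XXX/O../O.., (1,1):-1/X.X/OX./O.., (1,2):+1/X.X/O.X/O..*, (2,1):+1/X.X/O../OX., (2,2):-1/X.X/O../O.X
[X.X/O.X/O..] O move#2: (0,1):-1/XOX/O.X/O..*, (1,1):-1/X.X/OOX/O.., (2,1):-1/X.X/O.X/OO., (2,2):-1/X.X/O.X/O.O
[XOX/O.X/O..] X move#3: (1,1):+1/XOX/OXX/O..*, (2,1):+1/XOX/O.X/OX., (2,2):+1/XOX/O.X/O.X
[XOX/OXX/O..] O move#4: (2,1):-1/XOX/OXX/OO.*, (2,2):-1/XOX/OXX/O.O
[XOX/OXX/OO.] X move#5: (2,2):+1/XOX/OXX/OOX*
[XOX/OXX/OOX] end (terminal -1, O#6); searched X.X/O../O.. to 5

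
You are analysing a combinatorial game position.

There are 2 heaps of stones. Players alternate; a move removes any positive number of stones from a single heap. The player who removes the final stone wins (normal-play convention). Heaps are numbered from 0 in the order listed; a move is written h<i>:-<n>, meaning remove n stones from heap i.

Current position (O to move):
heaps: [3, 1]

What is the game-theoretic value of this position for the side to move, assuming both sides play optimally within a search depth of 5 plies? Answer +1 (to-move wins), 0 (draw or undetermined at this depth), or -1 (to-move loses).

value((3,1), O) = +1

p1 O@[(3,1)]: h0:-1[(2,1)]-1 h0:-2[(1,1)]+1* h0:-3[(0,1)]-1 h1:-1[(3,0)]-1
p2 X@[(1,1)]: h0:-1[(0,1)]-1* h1:-1[(1,0)]-1
p3 O@[(0,1)]: h1:-1[(0,0)]+1*
p4 X@[(0,0)] terminal -1; root [(3,1)] d5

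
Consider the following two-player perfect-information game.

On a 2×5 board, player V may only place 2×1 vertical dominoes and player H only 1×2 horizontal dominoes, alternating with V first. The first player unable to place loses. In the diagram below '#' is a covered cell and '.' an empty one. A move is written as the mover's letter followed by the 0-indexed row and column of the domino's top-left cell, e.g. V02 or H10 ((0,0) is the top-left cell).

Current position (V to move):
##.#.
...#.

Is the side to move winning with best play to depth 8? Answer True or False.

V winning at [##.#./...#.]: True

[##.#./...#.] V move#1: V02:+1/####./..##.*, V04:-1/##.##/...##
[####./..##.] H move#2: H10:-1/####./####.*
[####./####.] V move#3: V04:+1/#####/#####*
[#####/#####] end (terminal -1, H#4); searched ##.#./...#. to 8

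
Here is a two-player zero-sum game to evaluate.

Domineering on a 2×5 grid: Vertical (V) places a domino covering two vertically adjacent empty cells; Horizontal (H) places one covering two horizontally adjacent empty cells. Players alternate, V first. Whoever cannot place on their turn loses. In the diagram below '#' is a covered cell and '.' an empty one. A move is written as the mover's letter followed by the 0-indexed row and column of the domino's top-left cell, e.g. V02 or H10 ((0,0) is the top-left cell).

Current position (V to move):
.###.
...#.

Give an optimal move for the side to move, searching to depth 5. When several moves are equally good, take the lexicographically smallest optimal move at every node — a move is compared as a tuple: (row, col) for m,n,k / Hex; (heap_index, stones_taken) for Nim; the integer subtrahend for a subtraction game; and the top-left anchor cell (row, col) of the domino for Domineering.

V's best at [.###./...#.]: V00

p1 V@[.###./...#.]: V00[####./#..#.]+1* V04[.####/...##]-1
p2 H@[####./#..#.]: H11[####./####.]-1*
p3 V@[####./####.]: V04[#####/#####]+1*
p4 H@[#####/#####] terminal -1; root [.###./...#.] d5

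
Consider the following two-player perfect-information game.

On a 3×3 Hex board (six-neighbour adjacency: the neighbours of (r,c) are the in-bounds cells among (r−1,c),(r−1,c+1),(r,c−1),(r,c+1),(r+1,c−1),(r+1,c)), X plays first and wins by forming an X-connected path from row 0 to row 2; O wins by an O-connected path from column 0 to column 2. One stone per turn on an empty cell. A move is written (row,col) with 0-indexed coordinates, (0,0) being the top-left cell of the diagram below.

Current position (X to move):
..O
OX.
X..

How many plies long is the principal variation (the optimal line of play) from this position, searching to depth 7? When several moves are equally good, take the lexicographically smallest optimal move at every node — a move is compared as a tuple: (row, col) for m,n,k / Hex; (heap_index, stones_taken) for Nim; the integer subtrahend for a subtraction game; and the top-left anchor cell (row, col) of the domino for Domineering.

ply 1, X at ..O/OX./X.. | (0,0)=-1→X.O/OX./X..; (0,1)=+1→.XO/OX./X..*; (1,2)=-1→..O/OXX/X..; (2,1)=-1→..O/OX./XX.; (2,2)=-1→..O/OX./X.X
ply 2: .XO/OX./X.. is terminal -1 (O); from ..O/OX./X.. depth 7

PV length from [..O/OX./X..]: 1 ply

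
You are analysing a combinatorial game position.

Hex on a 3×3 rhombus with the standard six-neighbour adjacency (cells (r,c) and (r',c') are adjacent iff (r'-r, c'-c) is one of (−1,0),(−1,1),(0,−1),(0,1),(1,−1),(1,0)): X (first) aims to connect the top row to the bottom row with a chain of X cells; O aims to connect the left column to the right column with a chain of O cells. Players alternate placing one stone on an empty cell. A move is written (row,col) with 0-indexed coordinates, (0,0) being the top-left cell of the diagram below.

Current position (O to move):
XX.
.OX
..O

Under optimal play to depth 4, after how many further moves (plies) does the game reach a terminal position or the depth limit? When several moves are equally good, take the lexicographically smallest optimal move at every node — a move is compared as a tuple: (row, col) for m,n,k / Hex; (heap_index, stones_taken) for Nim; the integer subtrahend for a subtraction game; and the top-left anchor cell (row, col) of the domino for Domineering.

[XX./.OX/..O] O move#1: (0,2):+1/XXO/.OX/..O*, (1,0):+1/XX./OOX/..O, (2,0):+1/XX./.OX/O.O, (2,1):+1/XX./.OX/.OO
[XXO/.OX/..O] X move#2: (1,0):-1/XXO/XOX/..O*, (2,0):-1/XXO/.OX/X.O, (2,1):-1/XXO/.OX/.XO
[XXO/XOX/..O] O move#3: (2,0):+1/XXO/XOX/O.O*, (2,1):-1/XXO/XOX/.OO
[XXO/XOX/O.O] end (terminal -1, X#4); searched XX./.OX/..O to 4

PV length from [XX./.OX/..O]: 3 plies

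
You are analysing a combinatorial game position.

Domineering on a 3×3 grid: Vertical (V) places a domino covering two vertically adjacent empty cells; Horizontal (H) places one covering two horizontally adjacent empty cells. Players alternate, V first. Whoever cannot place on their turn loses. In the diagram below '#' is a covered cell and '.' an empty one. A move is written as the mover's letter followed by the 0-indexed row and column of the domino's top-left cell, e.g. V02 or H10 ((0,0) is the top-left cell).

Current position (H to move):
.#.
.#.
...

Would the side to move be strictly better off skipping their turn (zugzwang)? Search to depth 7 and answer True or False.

zugzwang(.#./.#./..., H) = False

ply 1, H at .#./.#./... | H20=-1→.#./.#./##.*; H21=-1→.#./.#./.##
ply 2, V at .#./.#./##. | V00=+1→##./##./##.*; V02=+1→.##/.##/##.; V12=+1→.#./.##/###
ply 3: ##./##./##. is terminal -1 (H); from .#./.#./... depth 7
suppose H passes — search the same position with V to move:
pass> ply 1, V at .#./.#./... | V00=+1→##./##./...*; V02=+1→.##/.##/...; V10=+1→.#./##./#..; V12=+1→.#./.##/..#
pass> ply 2, H at ##./##./... | H20=-1→##./##./##.*; H21=-1→##./##./.##
pass> ply 3, V at ##./##./##. | V02=+1→###/###/##.*; V12=+1→##./###/###
pass> ply 4: ###/###/##. is terminal -1 (H); from .#./.#./... depth 7
for H: play -1, pass -1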